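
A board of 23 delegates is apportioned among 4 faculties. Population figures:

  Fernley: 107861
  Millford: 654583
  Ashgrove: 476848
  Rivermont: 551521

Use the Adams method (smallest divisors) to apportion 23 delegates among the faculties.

Fernley 2; Millford 8; Ashgrove 6; Rivermont 7

Standard divisor 1790813/23 ≈ 77861.435; standard quotas: Fernley 1.385, Millford 8.407, Ashgrove 6.124, Rivermont 7.083.
Rounding up gives 2, 9, 7, 8 = 26 seats, so the divisor must be adjusted.
With modified divisor 86900: modified quotas Fernley 1.241, Millford 7.533, Ashgrove 5.487, Rivermont 6.347.
Rounding up: Fernley 2, Millford 8, Ashgrove 6, Rivermont 7 (total 23).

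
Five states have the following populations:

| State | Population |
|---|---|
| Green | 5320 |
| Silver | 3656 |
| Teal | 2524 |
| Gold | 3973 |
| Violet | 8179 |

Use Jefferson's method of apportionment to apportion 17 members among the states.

Green 4, Silver 2, Teal 2, Gold 3, Violet 6

Standard divisor 23652/17 ≈ 1391.294; standard quotas: Green 3.824, Silver 2.628, Teal 1.814, Gold 2.856, Violet 5.879.
Rounding down gives 3, 2, 1, 2, 5 = 13 seats, so the divisor must be adjusted.
With modified divisor 1240: modified quotas Green 4.290, Silver 2.948, Teal 2.035, Gold 3.204, Violet 6.596.
Rounding down: Green 4, Silver 2, Teal 2, Gold 3, Violet 6 (total 17).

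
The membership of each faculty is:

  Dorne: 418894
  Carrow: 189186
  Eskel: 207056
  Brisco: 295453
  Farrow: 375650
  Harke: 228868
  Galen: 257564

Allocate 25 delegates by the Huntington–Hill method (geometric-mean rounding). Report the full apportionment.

Dorne=5, Carrow=2, Eskel=3, Brisco=4, Farrow=5, Harke=3, Galen=3

With divisor 80616: modified quotas Dorne 5.196, Carrow 2.347, Eskel 2.568, Brisco 3.665, Farrow 4.660, Harke 2.839, Galen 3.195.
Geometric-mean thresholds: Dorne √(5·6)=5.477, Carrow √(2·3)=2.449, Eskel √(2·3)=2.449, Brisco √(3·4)=3.464, Farrow √(4·5)=4.472, Harke √(2·3)=2.449, Galen √(3·4)=3.464.
Each quota rounded against its threshold gives Dorne 5, Carrow 2, Eskel 3, Brisco 4, Farrow 5, Harke 3, Galen 3 (total 25).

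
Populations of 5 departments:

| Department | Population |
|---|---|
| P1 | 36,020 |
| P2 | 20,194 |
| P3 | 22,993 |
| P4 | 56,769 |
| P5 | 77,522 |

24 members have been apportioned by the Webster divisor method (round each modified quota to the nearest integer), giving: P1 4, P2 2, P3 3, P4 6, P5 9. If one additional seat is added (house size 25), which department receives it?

Priority for the next seat is population ÷ (current seats + 0.5).
Priorities: P1 8004.444, P2 8077.600, P3 6569.429, P4 8733.692, P5 8160.211.
Highest priority: P4.

P4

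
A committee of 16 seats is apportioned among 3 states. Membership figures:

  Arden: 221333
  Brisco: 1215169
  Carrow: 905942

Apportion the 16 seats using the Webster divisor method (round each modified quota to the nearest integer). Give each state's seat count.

Standard divisor 2342444/16 ≈ 146402.75; standard quotas: Arden 1.512, Brisco 8.300, Carrow 6.188.
Rounding to the nearest integer gives Arden 2, Brisco 8, Carrow 6 — total 16, matching the house size, so no adjustment is needed.

Arden 2, Brisco 8, Carrow 6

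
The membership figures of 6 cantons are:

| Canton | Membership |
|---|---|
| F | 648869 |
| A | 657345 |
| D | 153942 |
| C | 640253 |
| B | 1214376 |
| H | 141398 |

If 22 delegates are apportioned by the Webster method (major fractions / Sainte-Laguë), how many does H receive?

Standard divisor 3456183/22 ≈ 157099.227; standard quotas: F 4.130, A 4.184, D 0.980, C 4.075, B 7.730, H 0.900.
Rounding to the nearest integer gives F 4, A 4, D 1, C 4, B 8, H 1 — total 22, matching the house size, so no adjustment is needed.
H receives 1.

1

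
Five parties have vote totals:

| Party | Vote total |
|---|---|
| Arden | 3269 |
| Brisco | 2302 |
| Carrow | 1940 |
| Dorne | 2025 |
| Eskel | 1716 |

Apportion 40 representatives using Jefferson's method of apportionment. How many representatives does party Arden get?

Standard divisor 11252/40 ≈ 281.3; standard quotas: Arden 11.621, Brisco 8.183, Carrow 6.897, Dorne 7.199, Eskel 6.100.
Rounding down gives 11, 8, 6, 7, 6 = 38 seats, so the divisor must be adjusted.
With modified divisor 260: modified quotas Arden 12.573, Brisco 8.854, Carrow 7.462, Dorne 7.788, Eskel 6.600.
Rounding down: Arden 12, Brisco 8, Carrow 7, Dorne 7, Eskel 6 (total 40).
Arden receives 12.

12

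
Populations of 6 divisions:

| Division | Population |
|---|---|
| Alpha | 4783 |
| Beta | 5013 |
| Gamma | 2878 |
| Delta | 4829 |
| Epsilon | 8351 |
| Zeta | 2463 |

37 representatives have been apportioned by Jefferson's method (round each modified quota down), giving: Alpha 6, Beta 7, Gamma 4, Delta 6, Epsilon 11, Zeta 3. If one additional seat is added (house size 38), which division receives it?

Epsilon

Priority for the next seat is population ÷ (current seats + 1).
Priorities: Alpha 683.286, Beta 626.625, Gamma 575.600, Delta 689.857, Epsilon 695.917, Zeta 615.750.
Highest priority: Epsilon.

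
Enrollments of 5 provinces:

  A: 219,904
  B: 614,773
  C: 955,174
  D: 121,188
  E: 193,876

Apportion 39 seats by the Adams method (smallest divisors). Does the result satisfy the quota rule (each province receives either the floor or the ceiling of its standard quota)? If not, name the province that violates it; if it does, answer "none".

Standard quotas: A 4.074, B 11.391, C 17.698, D 2.245, E 3.592.
Adams allocation: A 4, B 11, C 17, D 3, E 4.
Every allocation lies between the lower and upper quota.

none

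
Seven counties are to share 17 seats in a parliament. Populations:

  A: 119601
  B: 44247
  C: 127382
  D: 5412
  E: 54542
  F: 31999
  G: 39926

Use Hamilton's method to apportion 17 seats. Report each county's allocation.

Standard divisor: 423109 ÷ 17 ≈ 24888.765.
Standard quotas: A 4.8054, B 1.7778, C 5.1181, D 0.2174, E 2.1914, F 1.2857, G 1.6042.
Lower quotas: A 4, B 1, C 5, D 0, E 2, F 1, G 1 (sum 14, leaving 3 seats).
Remainders in descending order: A 0.8054, B 0.7778, G 0.6042, F 0.2857, D 0.2174, E 0.1914, C 0.1181.
Largest remainders: A, B, G receive the extra seats.

A=5, B=2, C=5, D=0, E=2, F=1, G=2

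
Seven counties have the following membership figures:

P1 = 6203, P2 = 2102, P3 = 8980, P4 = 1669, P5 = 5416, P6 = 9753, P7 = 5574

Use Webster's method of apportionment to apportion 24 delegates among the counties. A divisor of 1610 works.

With modified divisor 1610: modified quotas P1 3.853, P2 1.306, P3 5.578, P4 1.037, P5 3.364, P6 6.058, P7 3.462.
Rounding to the nearest integer: P1 4, P2 1, P3 6, P4 1, P5 3, P6 6, P7 3 (total 24).

P1 4, P2 1, P3 6, P4 1, P5 3, P6 6, P7 3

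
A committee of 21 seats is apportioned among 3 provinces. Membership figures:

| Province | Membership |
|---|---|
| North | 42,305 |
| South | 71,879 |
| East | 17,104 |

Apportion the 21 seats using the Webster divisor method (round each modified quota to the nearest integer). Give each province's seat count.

Standard divisor 131288/21 ≈ 6251.81; standard quotas: North 6.767, South 11.497, East 2.736.
Rounding to the nearest integer gives North 7, South 11, East 3 — total 21, matching the house size, so no adjustment is needed.

North: 7, South: 11, East: 3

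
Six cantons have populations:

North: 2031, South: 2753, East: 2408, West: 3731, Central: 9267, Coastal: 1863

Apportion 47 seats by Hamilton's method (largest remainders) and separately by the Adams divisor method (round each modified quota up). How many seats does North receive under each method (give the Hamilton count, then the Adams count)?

4 and 5

Hamilton: North 4, South 6, East 5, West 8, Central 20, Coastal 4.
Adams: North 5, South 6, East 5, West 8, Central 19, Coastal 4.
North gets 4 under Hamilton and 5 under Adams.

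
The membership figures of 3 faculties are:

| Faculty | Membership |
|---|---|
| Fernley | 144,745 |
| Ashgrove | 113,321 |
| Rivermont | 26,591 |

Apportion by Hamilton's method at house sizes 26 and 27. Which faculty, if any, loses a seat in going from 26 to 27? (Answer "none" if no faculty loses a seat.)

Rivermont

At 26 seats: Fernley 13, Ashgrove 10, Rivermont 3.
At 27 seats: Fernley 14, Ashgrove 11, Rivermont 2.
Rivermont drops from 3 to 2.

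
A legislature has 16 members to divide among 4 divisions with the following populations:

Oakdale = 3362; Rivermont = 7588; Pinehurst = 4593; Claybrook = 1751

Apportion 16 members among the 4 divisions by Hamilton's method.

Oakdale: 3, Rivermont: 7, Pinehurst: 4, Claybrook: 2

Standard divisor: 17294 ÷ 16 ≈ 1080.875.
Standard quotas: Oakdale 3.1104, Rivermont 7.0202, Pinehurst 4.2493, Claybrook 1.6200.
Lower quotas: Oakdale 3, Rivermont 7, Pinehurst 4, Claybrook 1 (sum 15, leaving 1 seat).
Remainders in descending order: Claybrook 0.6200, Pinehurst 0.2493, Oakdale 0.1104, Rivermont 0.0202.
Largest remainder: Claybrook receives the extra seat.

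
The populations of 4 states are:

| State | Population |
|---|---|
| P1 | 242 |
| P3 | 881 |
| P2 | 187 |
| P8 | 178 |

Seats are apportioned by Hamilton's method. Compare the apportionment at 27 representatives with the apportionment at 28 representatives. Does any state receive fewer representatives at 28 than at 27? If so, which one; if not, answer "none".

At 27 seats: P1 4, P3 16, P2 4, P8 3.
At 28 seats: P1 5, P3 17, P2 3, P8 3.
P2 drops from 4 to 3.

P2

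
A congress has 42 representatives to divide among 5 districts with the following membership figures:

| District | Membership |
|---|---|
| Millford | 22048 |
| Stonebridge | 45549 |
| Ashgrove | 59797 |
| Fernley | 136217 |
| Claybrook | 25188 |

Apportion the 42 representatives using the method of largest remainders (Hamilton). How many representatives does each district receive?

Millford 3; Stonebridge 6; Ashgrove 9; Fernley 20; Claybrook 4

The standard divisor is 288799/42 ≈ 6876.167.
Standard quotas: Millford 3.2064, Stonebridge 6.6242, Ashgrove 8.6963, Fernley 19.8100, Claybrook 3.6631.
Lower quotas: Millford 3, Stonebridge 6, Ashgrove 8, Fernley 19, Claybrook 3 (sum 39, leaving 3 seats).
Remainders in descending order: Fernley 0.8100, Ashgrove 0.6963, Claybrook 0.6631, Stonebridge 0.6242, Millford 0.2064.
The surplus seats go to Fernley, Ashgrove, Claybrook.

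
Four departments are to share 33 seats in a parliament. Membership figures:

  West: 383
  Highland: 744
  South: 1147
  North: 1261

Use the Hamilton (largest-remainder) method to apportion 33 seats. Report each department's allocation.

Standard divisor: 3535 ÷ 33 ≈ 107.121.
Standard quotas: West 3.575, Highland 6.945, South 10.707, North 11.772.
Lower quotas: West 3, Highland 6, South 10, North 11 (sum 30, leaving 3 seats).
Remainders in descending order: Highland 0.945, North 0.772, South 0.707, West 0.575.
The surplus seats go to Highland, North, South.

West: 3, Highland: 7, South: 11, North: 12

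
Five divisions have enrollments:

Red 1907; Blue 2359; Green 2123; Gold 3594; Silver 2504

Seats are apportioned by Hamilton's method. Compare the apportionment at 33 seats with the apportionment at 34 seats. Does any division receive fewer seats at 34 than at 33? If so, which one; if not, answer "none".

none

At 33 seats: Red 5, Blue 6, Green 6, Gold 9, Silver 7.
At 34 seats: Red 5, Blue 6, Green 6, Gold 10, Silver 7.
No division's allocation decreased.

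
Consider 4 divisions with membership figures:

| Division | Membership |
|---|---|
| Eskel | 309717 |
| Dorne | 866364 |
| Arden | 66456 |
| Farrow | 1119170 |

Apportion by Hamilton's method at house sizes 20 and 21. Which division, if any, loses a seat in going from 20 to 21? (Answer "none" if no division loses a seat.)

At 20 seats: Eskel 3, Dorne 7, Arden 1, Farrow 9.
At 21 seats: Eskel 3, Dorne 8, Arden 0, Farrow 10.
Arden drops from 1 to 0.

Arden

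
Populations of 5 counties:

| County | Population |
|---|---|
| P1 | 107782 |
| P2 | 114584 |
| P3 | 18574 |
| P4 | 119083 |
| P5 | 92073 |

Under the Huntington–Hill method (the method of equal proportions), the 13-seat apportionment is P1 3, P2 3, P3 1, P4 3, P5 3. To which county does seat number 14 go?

P4

Priority for the next seat is population ÷ (√(s·(s+1))).
Priorities: P1 31113.983, P2 33077.552, P3 13133.801, P4 34376.301, P5 26579.186.
Highest priority: P4.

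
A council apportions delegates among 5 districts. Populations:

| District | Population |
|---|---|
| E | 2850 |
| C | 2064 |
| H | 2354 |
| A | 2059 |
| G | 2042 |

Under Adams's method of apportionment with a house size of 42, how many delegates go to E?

10

Standard divisor 11369/42 ≈ 270.69; standard quotas: E 10.529, C 7.625, H 8.696, A 7.606, G 7.544.
Rounding up gives 11, 8, 9, 8, 8 = 44 seats, so the divisor must be adjusted.
With modified divisor 293: modified quotas E 9.727, C 7.044, H 8.034, A 7.027, G 6.969.
Rounding up: E 10, C 8, H 9, A 8, G 7 (total 42).
E receives 10.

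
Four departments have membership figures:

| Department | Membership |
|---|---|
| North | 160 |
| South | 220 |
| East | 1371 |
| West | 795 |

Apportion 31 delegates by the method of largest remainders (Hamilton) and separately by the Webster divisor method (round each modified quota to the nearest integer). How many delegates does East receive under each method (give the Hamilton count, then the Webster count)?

17 and 16

Hamilton: North 2, South 2, East 17, West 10.
Webster: North 2, South 3, East 16, West 10.
East gets 17 under Hamilton and 16 under Webster.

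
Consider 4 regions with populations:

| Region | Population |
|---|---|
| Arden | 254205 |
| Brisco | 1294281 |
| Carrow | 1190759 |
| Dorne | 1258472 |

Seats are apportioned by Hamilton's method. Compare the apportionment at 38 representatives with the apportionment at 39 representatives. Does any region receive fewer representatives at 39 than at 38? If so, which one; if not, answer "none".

Arden

At 38 seats: Arden 3, Brisco 12, Carrow 11, Dorne 12.
At 39 seats: Arden 2, Brisco 13, Carrow 12, Dorne 12.
Arden drops from 3 to 2.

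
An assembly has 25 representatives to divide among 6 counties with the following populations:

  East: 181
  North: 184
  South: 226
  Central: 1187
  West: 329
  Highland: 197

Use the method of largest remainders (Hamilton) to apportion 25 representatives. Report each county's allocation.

Total 2304; standard divisor 2304/25 ≈ 92.16.
Standard quotas: East 1.964, North 1.997, South 2.452, Central 12.880, West 3.570, Highland 2.138.
Lower quotas: East 1, North 1, South 2, Central 12, West 3, Highland 2 (sum 21, leaving 4 seats).
Remainders in descending order: North 0.997, East 0.964, Central 0.880, West 0.570, South 0.452, Highland 0.138.
The surplus seats go to North, East, Central, West.

East=2; North=2; South=2; Central=13; West=4; Highland=2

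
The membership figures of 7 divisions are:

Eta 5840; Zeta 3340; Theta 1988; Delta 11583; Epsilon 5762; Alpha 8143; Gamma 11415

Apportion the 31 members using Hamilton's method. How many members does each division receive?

Total 48071; standard divisor 48071/31 ≈ 1550.677.
Standard quotas: Eta 3.7661, Zeta 2.1539, Theta 1.2820, Delta 7.4696, Epsilon 3.7158, Alpha 5.2513, Gamma 7.3613.
Lower quotas: Eta 3, Zeta 2, Theta 1, Delta 7, Epsilon 3, Alpha 5, Gamma 7 (sum 28, leaving 3 seats).
Remainders in descending order: Eta 0.7661, Epsilon 0.7158, Delta 0.4696, Gamma 0.3613, Theta 0.2820, Alpha 0.2513, Zeta 0.1539.
Largest remainders: Eta, Epsilon, Delta receive the extra seats.

Eta: 4, Zeta: 2, Theta: 1, Delta: 8, Epsilon: 4, Alpha: 5, Gamma: 7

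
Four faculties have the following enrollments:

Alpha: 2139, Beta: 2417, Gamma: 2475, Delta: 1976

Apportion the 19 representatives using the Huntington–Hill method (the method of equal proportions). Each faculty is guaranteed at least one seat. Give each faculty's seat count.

Alpha 5; Beta 5; Gamma 5; Delta 4

With divisor 465: modified quotas Alpha 4.600, Beta 5.198, Gamma 5.323, Delta 4.249.
Geometric-mean thresholds: Alpha √(4·5)=4.472, Beta √(5·6)=5.477, Gamma √(5·6)=5.477, Delta √(4·5)=4.472.
Each quota rounded against its threshold gives Alpha 5, Beta 5, Gamma 5, Delta 4 (total 19).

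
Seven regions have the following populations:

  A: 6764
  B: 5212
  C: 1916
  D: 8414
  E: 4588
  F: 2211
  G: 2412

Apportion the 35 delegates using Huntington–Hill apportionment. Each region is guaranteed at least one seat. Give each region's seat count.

With divisor 903: modified quotas A 7.491, B 5.772, C 2.122, D 9.318, E 5.081, F 2.449, G 2.671.
Geometric-mean thresholds: A √(7·8)=7.483, B √(5·6)=5.477, C √(2·3)=2.449, D √(9·10)=9.487, E √(5·6)=5.477, F √(2·3)=2.449, G √(2·3)=2.449.
Each quota rounded against its threshold gives A 8, B 6, C 2, D 9, E 5, F 2, G 3 (total 35).

A: 8; B: 6; C: 2; D: 9; E: 5; F: 2; G: 3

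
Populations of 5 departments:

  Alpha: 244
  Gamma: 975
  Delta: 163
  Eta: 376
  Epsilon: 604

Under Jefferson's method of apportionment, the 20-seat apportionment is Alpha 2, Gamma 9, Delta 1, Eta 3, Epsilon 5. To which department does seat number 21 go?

Priority for the next seat is population ÷ (current seats + 1).
Priorities: Alpha 81.333, Gamma 97.500, Delta 81.500, Eta 94.000, Epsilon 100.667.
Highest priority: Epsilon.

Epsilon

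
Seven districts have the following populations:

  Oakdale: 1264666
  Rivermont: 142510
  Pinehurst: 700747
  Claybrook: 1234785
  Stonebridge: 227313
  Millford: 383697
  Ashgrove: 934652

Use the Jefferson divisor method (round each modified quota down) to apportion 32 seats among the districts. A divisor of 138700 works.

Oakdale 9, Rivermont 1, Pinehurst 5, Claybrook 8, Stonebridge 1, Millford 2, Ashgrove 6

With modified divisor 138700: modified quotas Oakdale 9.118, Rivermont 1.027, Pinehurst 5.052, Claybrook 8.903, Stonebridge 1.639, Millford 2.766, Ashgrove 6.739.
Rounding down: Oakdale 9, Rivermont 1, Pinehurst 5, Claybrook 8, Stonebridge 1, Millford 2, Ashgrove 6 (total 32).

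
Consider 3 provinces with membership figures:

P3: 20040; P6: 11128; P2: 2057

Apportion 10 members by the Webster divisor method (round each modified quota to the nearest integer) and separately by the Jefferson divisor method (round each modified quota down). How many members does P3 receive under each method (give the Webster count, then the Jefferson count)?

6 and 7

Webster: P3 6, P6 3, P2 1.
Jefferson: P3 7, P6 3, P2 0.
P3 gets 6 under Webster and 7 under Jefferson.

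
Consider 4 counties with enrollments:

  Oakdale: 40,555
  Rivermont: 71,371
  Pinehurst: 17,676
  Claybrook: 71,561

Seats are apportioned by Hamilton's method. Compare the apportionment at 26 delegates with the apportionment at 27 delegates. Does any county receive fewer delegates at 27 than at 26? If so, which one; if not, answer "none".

Pinehurst

At 26 seats: Oakdale 5, Rivermont 9, Pinehurst 3, Claybrook 9.
At 27 seats: Oakdale 5, Rivermont 10, Pinehurst 2, Claybrook 10.
Pinehurst drops from 3 to 2.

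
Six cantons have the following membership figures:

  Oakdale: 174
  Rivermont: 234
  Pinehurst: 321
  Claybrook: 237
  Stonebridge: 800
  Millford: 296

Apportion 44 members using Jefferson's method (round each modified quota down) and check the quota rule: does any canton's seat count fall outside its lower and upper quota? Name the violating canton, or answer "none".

Standard quotas: Oakdale 3.713, Rivermont 4.993, Pinehurst 6.850, Claybrook 5.057, Stonebridge 17.071, Millford 6.316.
Jefferson allocation: Oakdale 3, Rivermont 5, Pinehurst 7, Claybrook 5, Stonebridge 18, Millford 6.
Every allocation lies between the lower and upper quota.

none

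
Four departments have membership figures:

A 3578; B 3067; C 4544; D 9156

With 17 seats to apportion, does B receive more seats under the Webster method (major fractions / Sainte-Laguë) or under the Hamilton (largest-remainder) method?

Webster

Webster: A 3, B 3, C 4, D 7.
Hamilton: A 3, B 2, C 4, D 8.
B gets 3 under Webster and 2 under Hamilton.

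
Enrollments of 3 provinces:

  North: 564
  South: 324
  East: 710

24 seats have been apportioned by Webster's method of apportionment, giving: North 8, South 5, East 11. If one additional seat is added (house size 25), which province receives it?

North

Priority for the next seat is population ÷ (current seats + 0.5).
Priorities: North 66.353, South 58.909, East 61.739.
Highest priority: North.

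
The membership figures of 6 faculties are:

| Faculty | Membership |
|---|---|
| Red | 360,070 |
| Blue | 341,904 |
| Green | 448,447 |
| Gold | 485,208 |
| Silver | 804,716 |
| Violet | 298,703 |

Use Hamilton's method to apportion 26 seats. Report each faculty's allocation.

Total 2739048; standard divisor 2739048/26 = 105348.
Standard quotas: Red 3.4179, Blue 3.2455, Green 4.2568, Gold 4.6058, Silver 7.6386, Violet 2.8354.
Lower quotas: Red 3, Blue 3, Green 4, Gold 4, Silver 7, Violet 2 (sum 23, leaving 3 seats).
Remainders in descending order: Violet 0.8354, Silver 0.6386, Gold 0.6058, Red 0.4179, Green 0.2568, Blue 0.2455.
The surplus seats go to Violet, Silver, Gold.

Red: 3, Blue: 3, Green: 4, Gold: 5, Silver: 8, Violet: 3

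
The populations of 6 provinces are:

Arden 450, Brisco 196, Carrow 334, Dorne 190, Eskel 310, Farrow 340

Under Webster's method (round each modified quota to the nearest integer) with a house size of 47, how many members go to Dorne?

Standard divisor 1820/47 ≈ 38.723; standard quotas: Arden 11.621, Brisco 5.062, Carrow 8.625, Dorne 4.907, Eskel 8.005, Farrow 8.780.
Rounding to the nearest integer gives 12, 5, 9, 5, 8, 9 = 48 seats, so the divisor must be adjusted.
With modified divisor 39.2: modified quotas Arden 11.480, Brisco 5.000, Carrow 8.520, Dorne 4.847, Eskel 7.908, Farrow 8.673.
Rounding to the nearest integer: Arden 11, Brisco 5, Carrow 9, Dorne 5, Eskel 8, Farrow 9 (total 47).
Dorne receives 5.

5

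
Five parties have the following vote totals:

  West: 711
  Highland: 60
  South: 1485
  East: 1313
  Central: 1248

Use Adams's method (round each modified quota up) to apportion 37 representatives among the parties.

West 6; Highland 1; South 11; East 10; Central 9

Standard divisor 4817/37 ≈ 130.189; standard quotas: West 5.461, Highland 0.461, South 11.406, East 10.085, Central 9.586.
Rounding up gives 6, 1, 12, 11, 10 = 40 seats, so the divisor must be adjusted.
With modified divisor 140: modified quotas West 5.079, Highland 0.429, South 10.607, East 9.379, Central 8.914.
Rounding up: West 6, Highland 1, South 11, East 10, Central 9 (total 37).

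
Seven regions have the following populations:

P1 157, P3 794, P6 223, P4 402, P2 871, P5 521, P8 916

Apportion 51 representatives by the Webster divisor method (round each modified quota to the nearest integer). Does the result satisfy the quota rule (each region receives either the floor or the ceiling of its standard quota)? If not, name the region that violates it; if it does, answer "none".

none

Standard quotas: P1 2.062, P3 10.426, P6 2.928, P4 5.279, P2 11.437, P5 6.841, P8 12.028.
Webster allocation: P1 2, P3 10, P6 3, P4 5, P2 12, P5 7, P8 12.
Every allocation lies between the lower and upper quota.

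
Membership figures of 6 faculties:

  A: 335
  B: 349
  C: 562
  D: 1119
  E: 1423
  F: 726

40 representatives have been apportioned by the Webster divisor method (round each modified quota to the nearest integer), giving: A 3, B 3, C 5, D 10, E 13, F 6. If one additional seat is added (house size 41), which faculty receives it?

F

Priority for the next seat is population ÷ (current seats + 0.5).
Priorities: A 95.714, B 99.714, C 102.182, D 106.571, E 105.407, F 111.692.
Highest priority: F.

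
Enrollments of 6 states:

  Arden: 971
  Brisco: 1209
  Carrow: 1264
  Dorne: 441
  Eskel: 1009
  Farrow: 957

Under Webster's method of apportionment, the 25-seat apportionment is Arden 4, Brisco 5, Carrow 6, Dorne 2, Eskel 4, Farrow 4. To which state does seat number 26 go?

Eskel

Priority for the next seat is population ÷ (current seats + 0.5).
Priorities: Arden 215.778, Brisco 219.818, Carrow 194.462, Dorne 176.400, Eskel 224.222, Farrow 212.667.
Highest priority: Eskel.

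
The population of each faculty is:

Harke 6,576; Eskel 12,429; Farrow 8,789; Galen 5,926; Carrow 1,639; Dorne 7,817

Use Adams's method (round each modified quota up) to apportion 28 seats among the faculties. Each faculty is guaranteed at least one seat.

Standard divisor 43176/28 ≈ 1542; standard quotas: Harke 4.265, Eskel 8.060, Farrow 5.700, Galen 3.843, Carrow 1.063, Dorne 5.069.
Rounding up gives 5, 9, 6, 4, 2, 6 = 32 seats, so the divisor must be adjusted.
With modified divisor 1700: modified quotas Harke 3.868, Eskel 7.311, Farrow 5.170, Galen 3.486, Carrow 0.964, Dorne 4.598.
Rounding up: Harke 4, Eskel 8, Farrow 6, Galen 4, Carrow 1, Dorne 5 (total 28).

Harke=4, Eskel=8, Farrow=6, Galen=4, Carrow=1, Dorne=5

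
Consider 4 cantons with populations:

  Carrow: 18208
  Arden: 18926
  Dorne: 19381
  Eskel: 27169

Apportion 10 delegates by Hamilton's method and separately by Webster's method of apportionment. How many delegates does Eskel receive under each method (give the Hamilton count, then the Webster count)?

3 and 4

Hamilton: Carrow 2, Arden 2, Dorne 3, Eskel 3.
Webster: Carrow 2, Arden 2, Dorne 2, Eskel 4.
Eskel gets 3 under Hamilton and 4 under Webster.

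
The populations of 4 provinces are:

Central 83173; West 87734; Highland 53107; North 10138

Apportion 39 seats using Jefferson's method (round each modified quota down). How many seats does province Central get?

Standard divisor 234152/39 ≈ 6003.897; standard quotas: Central 13.853, West 14.613, Highland 8.845, North 1.689.
Rounding down gives 13, 14, 8, 1 = 36 seats, so the divisor must be adjusted.
With modified divisor 5700: modified quotas Central 14.592, West 15.392, Highland 9.317, North 1.779.
Rounding down: Central 14, West 15, Highland 9, North 1 (total 39).
Central receives 14.

14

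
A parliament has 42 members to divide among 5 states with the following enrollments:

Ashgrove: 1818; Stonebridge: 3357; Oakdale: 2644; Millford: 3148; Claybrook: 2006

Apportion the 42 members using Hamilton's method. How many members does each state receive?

Total 12973; standard divisor 12973/42 ≈ 308.881.
Standard quotas: Ashgrove 5.886, Stonebridge 10.868, Oakdale 8.560, Millford 10.192, Claybrook 6.494.
Lower quotas: Ashgrove 5, Stonebridge 10, Oakdale 8, Millford 10, Claybrook 6 (sum 39, leaving 3 seats).
Remainders in descending order: Ashgrove 0.886, Stonebridge 0.868, Oakdale 0.560, Claybrook 0.494, Millford 0.192.
Largest remainders: Ashgrove, Stonebridge, Oakdale receive the extra seats.

Ashgrove=6; Stonebridge=11; Oakdale=9; Millford=10; Claybrook=6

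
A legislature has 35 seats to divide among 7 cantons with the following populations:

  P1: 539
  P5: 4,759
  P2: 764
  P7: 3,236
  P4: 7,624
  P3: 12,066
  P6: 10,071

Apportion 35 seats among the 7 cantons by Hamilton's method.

P1: 0, P5: 4, P2: 1, P7: 3, P4: 7, P3: 11, P6: 9

Standard divisor: 39059 ÷ 35 ≈ 1115.971.
Standard quotas: P1 0.4830, P5 4.2644, P2 0.6846, P7 2.8997, P4 6.8317, P3 10.8121, P6 9.0244.
Lower quotas: P1 0, P5 4, P2 0, P7 2, P4 6, P3 10, P6 9 (sum 31, leaving 4 seats).
Remainders in descending order: P7 0.8997, P4 0.8317, P3 0.8121, P2 0.6846, P1 0.4830, P5 0.2644, P6 0.0244.
The surplus seats go to P7, P4, P3, P2.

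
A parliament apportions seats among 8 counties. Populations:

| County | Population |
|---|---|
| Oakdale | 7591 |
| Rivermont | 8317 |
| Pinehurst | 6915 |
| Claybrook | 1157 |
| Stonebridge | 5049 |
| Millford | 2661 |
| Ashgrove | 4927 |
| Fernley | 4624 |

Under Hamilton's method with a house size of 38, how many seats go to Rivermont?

8

The standard divisor is 41241/38 ≈ 1085.289.
Standard quotas: Oakdale 6.9944, Rivermont 7.6634, Pinehurst 6.3716, Claybrook 1.0661, Stonebridge 4.6522, Millford 2.4519, Ashgrove 4.5398, Fernley 4.2606.
Lower quotas: Oakdale 6, Rivermont 7, Pinehurst 6, Claybrook 1, Stonebridge 4, Millford 2, Ashgrove 4, Fernley 4 (sum 34, leaving 4 seats).
Remainders in descending order: Oakdale 0.9944, Rivermont 0.6634, Stonebridge 0.6522, Ashgrove 0.5398, Millford 0.4519, Pinehurst 0.3716, Fernley 0.2606, Claybrook 0.0661.
Largest remainders: Oakdale, Rivermont, Stonebridge, Ashgrove receive the extra seats.
Rivermont receives 8.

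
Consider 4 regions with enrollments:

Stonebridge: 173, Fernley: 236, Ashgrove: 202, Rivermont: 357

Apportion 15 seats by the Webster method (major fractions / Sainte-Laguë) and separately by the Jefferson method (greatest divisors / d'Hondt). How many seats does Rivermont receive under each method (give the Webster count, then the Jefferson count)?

Webster: Stonebridge 3, Fernley 4, Ashgrove 3, Rivermont 5.
Jefferson: Stonebridge 2, Fernley 4, Ashgrove 3, Rivermont 6.
Rivermont gets 5 under Webster and 6 under Jefferson.

5 and 6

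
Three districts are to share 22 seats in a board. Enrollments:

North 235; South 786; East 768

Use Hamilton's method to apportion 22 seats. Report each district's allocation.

Total 1789; standard divisor 1789/22 ≈ 81.318.
Standard quotas: North 2.890, South 9.666, East 9.444.
Lower quotas: North 2, South 9, East 9 (sum 20, leaving 2 seats).
Remainders in descending order: North 0.890, South 0.666, East 0.444.
The surplus seats go to North, South.

North 3, South 10, East 9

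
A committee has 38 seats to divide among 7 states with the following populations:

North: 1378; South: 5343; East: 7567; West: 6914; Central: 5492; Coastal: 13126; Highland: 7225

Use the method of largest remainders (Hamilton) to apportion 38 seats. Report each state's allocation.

North=1, South=4, East=6, West=6, Central=4, Coastal=11, Highland=6

The standard divisor is 47045/38 ≈ 1238.026.
Standard quotas: North 1.1131, South 4.3157, East 6.1121, West 5.5847, Central 4.4361, Coastal 10.6024, Highland 5.8359.
Lower quotas: North 1, South 4, East 6, West 5, Central 4, Coastal 10, Highland 5 (sum 35, leaving 3 seats).
Remainders in descending order: Highland 0.8359, Coastal 0.6024, West 0.5847, Central 0.4361, South 0.3157, North 0.1131, East 0.1121.
Largest remainders: Highland, Coastal, West receive the extra seats.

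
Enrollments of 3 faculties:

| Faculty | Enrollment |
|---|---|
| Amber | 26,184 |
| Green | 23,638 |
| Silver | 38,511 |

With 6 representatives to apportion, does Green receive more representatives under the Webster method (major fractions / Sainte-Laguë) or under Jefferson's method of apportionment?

Webster: Amber 2, Green 2, Silver 2.
Jefferson: Amber 2, Green 1, Silver 3.
Green gets 2 under Webster and 1 under Jefferson.

Webster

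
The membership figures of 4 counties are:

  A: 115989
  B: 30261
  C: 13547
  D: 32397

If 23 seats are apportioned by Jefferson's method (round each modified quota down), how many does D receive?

4

Standard divisor 192194/23 ≈ 8356.261; standard quotas: A 13.880, B 3.621, C 1.621, D 3.877.
Rounding down gives 13, 3, 1, 3 = 20 seats, so the divisor must be adjusted.
With modified divisor 7650: modified quotas A 15.162, B 3.956, C 1.771, D 4.235.
Rounding down: A 15, B 3, C 1, D 4 (total 23).
D receives 4.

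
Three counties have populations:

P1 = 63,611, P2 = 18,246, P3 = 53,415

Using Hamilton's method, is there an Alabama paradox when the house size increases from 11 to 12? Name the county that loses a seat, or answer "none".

P2

At 11 seats: P1 5, P2 2, P3 4.
At 12 seats: P1 6, P2 1, P3 5.
P2 drops from 2 to 1.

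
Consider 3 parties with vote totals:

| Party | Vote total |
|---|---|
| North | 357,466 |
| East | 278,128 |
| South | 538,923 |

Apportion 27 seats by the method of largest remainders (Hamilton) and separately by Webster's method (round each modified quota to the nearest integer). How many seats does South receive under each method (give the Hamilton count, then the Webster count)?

Hamilton: North 8, East 7, South 12.
Webster: North 8, East 6, South 13.
South gets 12 under Hamilton and 13 under Webster.

12 and 13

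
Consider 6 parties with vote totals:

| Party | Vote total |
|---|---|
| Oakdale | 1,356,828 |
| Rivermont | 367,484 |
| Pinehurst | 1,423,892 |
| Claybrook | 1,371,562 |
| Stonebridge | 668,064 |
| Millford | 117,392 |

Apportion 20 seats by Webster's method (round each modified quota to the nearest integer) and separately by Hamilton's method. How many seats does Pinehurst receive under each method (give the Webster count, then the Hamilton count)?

Webster: Oakdale 5, Rivermont 1, Pinehurst 6, Claybrook 5, Stonebridge 3, Millford 0.
Hamilton: Oakdale 5, Rivermont 1, Pinehurst 5, Claybrook 5, Stonebridge 3, Millford 1.
Pinehurst gets 6 under Webster and 5 under Hamilton.

6 and 5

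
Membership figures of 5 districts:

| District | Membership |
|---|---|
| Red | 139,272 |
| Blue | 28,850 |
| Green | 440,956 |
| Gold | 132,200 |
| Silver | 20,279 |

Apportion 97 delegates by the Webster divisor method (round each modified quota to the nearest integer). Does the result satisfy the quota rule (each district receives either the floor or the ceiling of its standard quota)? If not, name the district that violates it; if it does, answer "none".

Standard quotas: Red 17.739, Blue 3.675, Green 56.165, Gold 16.838, Silver 2.583.
Webster allocation: Red 18, Blue 4, Green 55, Gold 17, Silver 3.
Green has quota 56.165 (lower 56, upper 57) but receives 55 — outside the quota interval.

Green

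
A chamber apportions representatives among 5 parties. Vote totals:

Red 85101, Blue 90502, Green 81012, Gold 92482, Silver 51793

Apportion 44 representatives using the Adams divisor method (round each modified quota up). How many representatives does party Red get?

Standard divisor 400890/44 ≈ 9111.136; standard quotas: Red 9.340, Blue 9.933, Green 8.892, Gold 10.150, Silver 5.685.
Rounding up gives 10, 10, 9, 11, 6 = 46 seats, so the divisor must be adjusted.
With modified divisor 9800: modified quotas Red 8.684, Blue 9.235, Green 8.267, Gold 9.437, Silver 5.285.
Rounding up: Red 9, Blue 10, Green 9, Gold 10, Silver 6 (total 44).
Red receives 9.

9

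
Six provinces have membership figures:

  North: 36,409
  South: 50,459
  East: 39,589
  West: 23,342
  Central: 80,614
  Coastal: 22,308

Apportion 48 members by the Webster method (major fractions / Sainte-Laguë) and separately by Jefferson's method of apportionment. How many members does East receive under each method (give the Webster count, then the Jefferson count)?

8 and 7

Webster: North 7, South 10, East 8, West 4, Central 15, Coastal 4.
Jefferson: North 7, South 10, East 7, West 4, Central 16, Coastal 4.
East gets 8 under Webster and 7 under Jefferson.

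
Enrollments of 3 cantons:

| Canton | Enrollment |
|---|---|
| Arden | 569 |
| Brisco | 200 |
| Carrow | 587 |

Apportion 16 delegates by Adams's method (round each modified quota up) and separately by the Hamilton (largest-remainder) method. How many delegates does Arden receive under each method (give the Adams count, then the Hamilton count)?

Adams: Arden 6, Brisco 3, Carrow 7.
Hamilton: Arden 7, Brisco 2, Carrow 7.
Arden gets 6 under Adams and 7 under Hamilton.

6 and 7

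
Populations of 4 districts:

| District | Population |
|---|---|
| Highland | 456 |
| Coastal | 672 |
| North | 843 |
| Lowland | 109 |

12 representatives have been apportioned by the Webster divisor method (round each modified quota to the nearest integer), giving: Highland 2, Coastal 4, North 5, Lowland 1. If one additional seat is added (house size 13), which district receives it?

Highland

Priority for the next seat is population ÷ (current seats + 0.5).
Priorities: Highland 182.400, Coastal 149.333, North 153.273, Lowland 72.667.
Highest priority: Highland.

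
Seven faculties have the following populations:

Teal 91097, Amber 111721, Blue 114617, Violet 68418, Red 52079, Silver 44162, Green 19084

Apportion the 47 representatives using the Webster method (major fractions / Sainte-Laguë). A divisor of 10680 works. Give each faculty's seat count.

Teal: 9, Amber: 10, Blue: 11, Violet: 6, Red: 5, Silver: 4, Green: 2

With modified divisor 10680: modified quotas Teal 8.530, Amber 10.461, Blue 10.732, Violet 6.406, Red 4.876, Silver 4.135, Green 1.787.
Rounding to the nearest integer: Teal 9, Amber 10, Blue 11, Violet 6, Red 5, Silver 4, Green 2 (total 47).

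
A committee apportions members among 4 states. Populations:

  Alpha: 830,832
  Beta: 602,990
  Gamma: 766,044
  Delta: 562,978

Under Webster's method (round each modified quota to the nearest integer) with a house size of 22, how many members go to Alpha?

Standard divisor 2762844/22 ≈ 125583.818; standard quotas: Alpha 6.616, Beta 4.801, Gamma 6.100, Delta 4.483.
Rounding to the nearest integer gives Alpha 7, Beta 5, Gamma 6, Delta 4 — total 22, matching the house size, so no adjustment is needed.
Alpha receives 7.

7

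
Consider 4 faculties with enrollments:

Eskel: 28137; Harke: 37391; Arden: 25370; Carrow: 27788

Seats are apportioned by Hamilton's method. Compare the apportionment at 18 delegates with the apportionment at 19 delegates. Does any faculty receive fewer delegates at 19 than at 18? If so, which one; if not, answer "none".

At 18 seats: Eskel 4, Harke 6, Arden 4, Carrow 4.
At 19 seats: Eskel 5, Harke 6, Arden 4, Carrow 4.
No faculty's allocation decreased.

none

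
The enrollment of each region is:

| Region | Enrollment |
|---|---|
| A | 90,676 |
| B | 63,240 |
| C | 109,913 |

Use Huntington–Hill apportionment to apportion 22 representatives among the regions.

A=8, B=5, C=9

With divisor 11851: modified quotas A 7.651, B 5.336, C 9.275.
Geometric-mean thresholds: A √(7·8)=7.483, B √(5·6)=5.477, C √(9·10)=9.487.
Each quota rounded against its threshold gives A 8, B 5, C 9 (total 22).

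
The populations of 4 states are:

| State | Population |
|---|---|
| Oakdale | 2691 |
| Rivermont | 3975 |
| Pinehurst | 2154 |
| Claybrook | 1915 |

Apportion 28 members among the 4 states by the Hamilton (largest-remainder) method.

Oakdale: 7, Rivermont: 10, Pinehurst: 6, Claybrook: 5

The standard divisor is 10735/28 ≈ 383.393.
Standard quotas: Oakdale 7.019, Rivermont 10.368, Pinehurst 5.618, Claybrook 4.995.
Lower quotas: Oakdale 7, Rivermont 10, Pinehurst 5, Claybrook 4 (sum 26, leaving 2 seats).
Remainders in descending order: Claybrook 0.995, Pinehurst 0.618, Rivermont 0.368, Oakdale 0.019.
Largest remainders: Claybrook, Pinehurst receive the extra seats.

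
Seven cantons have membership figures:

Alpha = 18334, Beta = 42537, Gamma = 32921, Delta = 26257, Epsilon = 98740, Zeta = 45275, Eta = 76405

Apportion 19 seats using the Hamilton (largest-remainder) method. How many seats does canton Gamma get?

Standard divisor: 340469 ÷ 19 ≈ 17919.421.
Standard quotas: Alpha 1.0231, Beta 2.3738, Gamma 1.8372, Delta 1.4653, Epsilon 5.5102, Zeta 2.5266, Eta 4.2638.
Lower quotas: Alpha 1, Beta 2, Gamma 1, Delta 1, Epsilon 5, Zeta 2, Eta 4 (sum 16, leaving 3 seats).
Remainders in descending order: Gamma 0.8372, Zeta 0.5266, Epsilon 0.5102, Delta 0.4653, Beta 0.3738, Eta 0.2638, Alpha 0.0231.
Largest remainders: Gamma, Zeta, Epsilon receive the extra seats.
Gamma receives 2.

2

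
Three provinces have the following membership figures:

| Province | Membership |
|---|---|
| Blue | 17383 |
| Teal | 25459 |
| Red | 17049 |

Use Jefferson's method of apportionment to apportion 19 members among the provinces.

Blue 6, Teal 8, Red 5

Standard divisor 59891/19 ≈ 3152.158; standard quotas: Blue 5.515, Teal 8.077, Red 5.409.
Rounding down gives 5, 8, 5 = 18 seats, so the divisor must be adjusted.
With modified divisor 2870: modified quotas Blue 6.057, Teal 8.871, Red 5.940.
Rounding down: Blue 6, Teal 8, Red 5 (total 19).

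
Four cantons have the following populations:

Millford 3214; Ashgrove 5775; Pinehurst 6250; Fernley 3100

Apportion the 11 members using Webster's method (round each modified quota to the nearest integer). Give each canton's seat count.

Standard divisor 18339/11 ≈ 1667.182; standard quotas: Millford 1.928, Ashgrove 3.464, Pinehurst 3.749, Fernley 1.859.
Rounding to the nearest integer gives Millford 2, Ashgrove 3, Pinehurst 4, Fernley 2 — total 11, matching the house size, so no adjustment is needed.

Millford=2; Ashgrove=3; Pinehurst=4; Fernley=2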